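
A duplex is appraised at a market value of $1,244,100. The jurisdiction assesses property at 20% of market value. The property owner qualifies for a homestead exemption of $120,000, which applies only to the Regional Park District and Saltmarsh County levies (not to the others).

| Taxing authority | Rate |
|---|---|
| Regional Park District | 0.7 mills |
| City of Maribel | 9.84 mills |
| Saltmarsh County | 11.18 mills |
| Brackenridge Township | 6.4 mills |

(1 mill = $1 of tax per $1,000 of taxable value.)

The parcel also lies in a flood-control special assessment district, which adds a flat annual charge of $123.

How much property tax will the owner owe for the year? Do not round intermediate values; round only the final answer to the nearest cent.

Assessed value = $1,244,100 × 0.2 = $248,820
Regional Park District: ($248,820 − $120,000) × 0.0007 = $128,820 × 0.0007 = $90.174
City of Maribel: $248,820 × 0.00984 = $2,448.3888
Saltmarsh County: ($248,820 − $120,000) × 0.01118 = $128,820 × 0.01118 = $1,440.2076
Brackenridge Township: $248,820 × 0.0064 = $1,592.448
Levies subtotal = $5,571.2184
Total = $5,571.2184 + $123 = $5,694.2184

$5,694.22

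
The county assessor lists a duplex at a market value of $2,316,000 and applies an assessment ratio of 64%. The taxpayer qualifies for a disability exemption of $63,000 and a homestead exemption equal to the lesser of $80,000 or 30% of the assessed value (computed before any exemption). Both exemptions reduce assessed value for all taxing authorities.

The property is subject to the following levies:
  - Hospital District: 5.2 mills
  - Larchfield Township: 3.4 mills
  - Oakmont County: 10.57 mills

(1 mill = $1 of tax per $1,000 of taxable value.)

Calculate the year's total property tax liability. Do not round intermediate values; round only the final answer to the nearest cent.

$25,673.23

Assessed value = $2,316,000 × 0.64 = $1,482,240
Homestead exemption = min($80,000, 30% × $1,482,240) = min($80,000, $444,672) = $80,000 (dollar cap binds)
Taxable value = $1,482,240 − $63,000 − $80,000 = $1,339,240
Hospital District: $1,339,240 × 0.0052 = $6,964.048
Larchfield Township: $1,339,240 × 0.0034 = $4,553.416
Oakmont County: $1,339,240 × 0.01057 = $14,155.7668
Total = $25,673.2308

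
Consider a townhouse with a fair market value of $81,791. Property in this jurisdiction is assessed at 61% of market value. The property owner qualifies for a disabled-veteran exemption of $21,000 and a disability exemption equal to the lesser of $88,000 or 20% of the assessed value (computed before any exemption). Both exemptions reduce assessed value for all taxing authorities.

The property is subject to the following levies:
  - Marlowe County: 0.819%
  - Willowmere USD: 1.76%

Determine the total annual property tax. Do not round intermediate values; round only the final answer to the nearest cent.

Assessed value = $81,791 × 0.61 = $49,892.51
Disability exemption = min($88,000, 20% × $49,892.51) = min($88,000, $9,978.502) = $9,978.502 (percentage binds)
Taxable value = $49,892.51 − $21,000 − $9,978.502 = $18,914.008
Marlowe County: $18,914.008 × 0.00819 = $154.90572552
Willowmere USD: $18,914.008 × 0.0176 = $332.8865408
Total = $487.79226632

$487.79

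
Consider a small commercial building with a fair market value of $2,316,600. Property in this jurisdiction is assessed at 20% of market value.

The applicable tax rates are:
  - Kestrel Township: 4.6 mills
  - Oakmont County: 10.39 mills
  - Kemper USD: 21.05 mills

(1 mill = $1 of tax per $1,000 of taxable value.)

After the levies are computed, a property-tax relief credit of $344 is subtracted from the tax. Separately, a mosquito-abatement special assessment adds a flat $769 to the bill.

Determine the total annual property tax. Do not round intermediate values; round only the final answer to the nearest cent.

Assessed value = $2,316,600 × 0.2 = $463,320
Kestrel Township: $463,320 × 0.0046 = $2,131.272
Oakmont County: $463,320 × 0.01039 = $4,813.8948
Kemper USD: $463,320 × 0.02105 = $9,752.886
Levies subtotal = $16,698.0528
After credit = $16,698.0528 − $344 = $16,354.0528
Total = $16,354.0528 + $769 = $17,123.0528

$17,123.05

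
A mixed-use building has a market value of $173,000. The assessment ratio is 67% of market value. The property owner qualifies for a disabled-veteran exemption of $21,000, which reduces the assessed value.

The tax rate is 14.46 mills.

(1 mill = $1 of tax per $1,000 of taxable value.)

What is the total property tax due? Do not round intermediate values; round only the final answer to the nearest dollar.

$1,372

Assessed value = $173,000 × 0.67 = $115,910
Taxable value = $115,910 − $21,000 = $94,910
Tax = $94,910 × 0.01446 = $1,372.3986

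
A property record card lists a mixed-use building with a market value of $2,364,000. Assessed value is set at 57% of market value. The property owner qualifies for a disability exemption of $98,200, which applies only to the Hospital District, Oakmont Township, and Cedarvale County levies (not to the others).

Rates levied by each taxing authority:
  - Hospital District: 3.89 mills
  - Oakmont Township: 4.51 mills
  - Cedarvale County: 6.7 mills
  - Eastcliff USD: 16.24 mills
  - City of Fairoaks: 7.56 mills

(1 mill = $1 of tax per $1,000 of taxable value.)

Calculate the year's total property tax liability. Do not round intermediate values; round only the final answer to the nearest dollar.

Assessed value = $2,364,000 × 0.57 = $1,347,480
Hospital District: ($1,347,480 − $98,200) × 0.00389 = $1,249,280 × 0.00389 = $4,859.6992
Oakmont Township: ($1,347,480 − $98,200) × 0.00451 = $1,249,280 × 0.00451 = $5,634.2528
Cedarvale County: ($1,347,480 − $98,200) × 0.0067 = $1,249,280 × 0.0067 = $8,370.176
Eastcliff USD: $1,347,480 × 0.01624 = $21,883.0752
City of Fairoaks: $1,347,480 × 0.00756 = $10,186.9488
Total = $50,934.152

$50,934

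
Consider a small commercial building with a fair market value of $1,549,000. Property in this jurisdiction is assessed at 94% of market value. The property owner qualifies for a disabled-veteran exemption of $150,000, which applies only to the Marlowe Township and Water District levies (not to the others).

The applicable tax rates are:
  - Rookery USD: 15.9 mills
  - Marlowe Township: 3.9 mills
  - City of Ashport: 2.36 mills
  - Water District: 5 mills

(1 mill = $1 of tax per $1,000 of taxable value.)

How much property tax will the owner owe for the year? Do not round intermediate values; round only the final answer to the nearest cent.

Assessed value = $1,549,000 × 0.94 = $1,456,060
Rookery USD: $1,456,060 × 0.0159 = $23,151.354
Marlowe Township: ($1,456,060 − $150,000) × 0.0039 = $1,306,060 × 0.0039 = $5,093.634
City of Ashport: $1,456,060 × 0.00236 = $3,436.3016
Water District: ($1,456,060 − $150,000) × 0.005 = $1,306,060 × 0.005 = $6,530.3
Total = $38,211.5896

$38,211.59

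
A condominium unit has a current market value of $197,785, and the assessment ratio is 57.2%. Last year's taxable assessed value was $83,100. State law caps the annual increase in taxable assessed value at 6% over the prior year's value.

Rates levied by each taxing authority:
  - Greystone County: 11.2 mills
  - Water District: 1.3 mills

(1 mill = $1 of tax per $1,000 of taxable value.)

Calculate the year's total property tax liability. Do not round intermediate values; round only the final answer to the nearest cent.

Uncapped assessed value = $197,785 × 0.572 = $113,133.02
Cap limit = $83,100 × 1.06 = $88,086
Taxable assessed value = min($113,133.02, $88,086) = $88,086 (cap binds)
Greystone County: $88,086 × 0.0112 = $986.5632
Water District: $88,086 × 0.0013 = $114.5118
Total = $1,101.075

$1,101.08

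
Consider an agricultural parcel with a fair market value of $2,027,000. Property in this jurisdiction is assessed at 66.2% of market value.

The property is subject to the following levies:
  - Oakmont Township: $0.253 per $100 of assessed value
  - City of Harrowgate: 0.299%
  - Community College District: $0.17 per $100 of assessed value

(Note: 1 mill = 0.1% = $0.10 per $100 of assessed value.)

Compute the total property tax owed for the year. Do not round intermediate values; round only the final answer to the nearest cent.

$9,688.33

Assessed value = $2,027,000 × 0.662 = $1,341,874
Oakmont Township: $1,341,874 × 0.00253 = $3,394.94122
City of Harrowgate: $1,341,874 × 0.00299 = $4,012.20326
Community College District: $1,341,874 × 0.0017 = $2,281.1858
Total = $9,688.33028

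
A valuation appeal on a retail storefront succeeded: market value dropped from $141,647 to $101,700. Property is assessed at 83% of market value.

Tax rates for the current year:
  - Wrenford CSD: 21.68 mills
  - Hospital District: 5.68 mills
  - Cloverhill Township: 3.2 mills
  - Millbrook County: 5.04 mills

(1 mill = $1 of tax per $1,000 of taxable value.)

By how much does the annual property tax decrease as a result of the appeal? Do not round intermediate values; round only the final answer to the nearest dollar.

Old assessed value = $141,647 × 0.83 = $117,567.01
New assessed value = $101,700 × 0.83 = $84,411
Combined rate = 0.02168 + 0.00568 + 0.0032 + 0.00504 = 0.0356
Old tax = $117,567.01 × 0.0356 = $4,185.385556
New tax = $84,411 × 0.0356 = $3,005.0316
Reduction = $4,185.385556 − $3,005.0316 = $1,180.353956

$1,180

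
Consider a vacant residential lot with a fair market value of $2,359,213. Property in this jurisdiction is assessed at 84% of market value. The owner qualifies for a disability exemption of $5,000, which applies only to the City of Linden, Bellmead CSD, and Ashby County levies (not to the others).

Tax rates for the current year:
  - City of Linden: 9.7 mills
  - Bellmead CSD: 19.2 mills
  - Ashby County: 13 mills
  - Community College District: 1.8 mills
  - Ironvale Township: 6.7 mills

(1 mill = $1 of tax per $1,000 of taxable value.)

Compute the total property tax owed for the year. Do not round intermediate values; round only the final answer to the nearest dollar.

$99,670

Assessed value = $2,359,213 × 0.84 = $1,981,738.92
City of Linden: ($1,981,738.92 − $5,000) × 0.0097 = $1,976,738.92 × 0.0097 = $19,174.367524
Bellmead CSD: ($1,981,738.92 − $5,000) × 0.0192 = $1,976,738.92 × 0.0192 = $37,953.387264
Ashby County: ($1,981,738.92 − $5,000) × 0.013 = $1,976,738.92 × 0.013 = $25,697.60596
Community College District: $1,981,738.92 × 0.0018 = $3,567.130056
Ironvale Township: $1,981,738.92 × 0.0067 = $13,277.650764
Total = $99,670.141568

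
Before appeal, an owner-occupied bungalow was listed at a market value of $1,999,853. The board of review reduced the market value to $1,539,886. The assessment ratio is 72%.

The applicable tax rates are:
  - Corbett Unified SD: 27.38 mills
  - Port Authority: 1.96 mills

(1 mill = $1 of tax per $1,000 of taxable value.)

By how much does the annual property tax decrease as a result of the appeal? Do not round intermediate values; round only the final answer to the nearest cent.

Old assessed value = $1,999,853 × 0.72 = $1,439,894.16
New assessed value = $1,539,886 × 0.72 = $1,108,717.92
Combined rate = 0.02738 + 0.00196 = 0.02934
Old tax = $1,439,894.16 × 0.02934 = $42,246.4946544
New tax = $1,108,717.92 × 0.02934 = $32,529.7837728
Reduction = $42,246.4946544 − $32,529.7837728 = $9,716.7108816

$9,716.71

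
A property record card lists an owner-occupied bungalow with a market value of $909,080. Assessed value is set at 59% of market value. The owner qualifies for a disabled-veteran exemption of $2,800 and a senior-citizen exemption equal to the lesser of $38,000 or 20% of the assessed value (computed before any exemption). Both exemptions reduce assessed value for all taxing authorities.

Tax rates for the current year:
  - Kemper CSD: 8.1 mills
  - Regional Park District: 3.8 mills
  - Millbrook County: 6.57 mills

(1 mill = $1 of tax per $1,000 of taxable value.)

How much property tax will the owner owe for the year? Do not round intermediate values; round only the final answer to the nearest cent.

Assessed value = $909,080 × 0.59 = $536,357.2
Senior-citizen exemption = min($38,000, 20% × $536,357.2) = min($38,000, $107,271.44) = $38,000 (dollar cap binds)
Taxable value = $536,357.2 − $2,800 − $38,000 = $495,557.2
Kemper CSD: $495,557.2 × 0.0081 = $4,014.01332
Regional Park District: $495,557.2 × 0.0038 = $1,883.11736
Millbrook County: $495,557.2 × 0.00657 = $3,255.810804
Total = $9,152.941484

$9,152.94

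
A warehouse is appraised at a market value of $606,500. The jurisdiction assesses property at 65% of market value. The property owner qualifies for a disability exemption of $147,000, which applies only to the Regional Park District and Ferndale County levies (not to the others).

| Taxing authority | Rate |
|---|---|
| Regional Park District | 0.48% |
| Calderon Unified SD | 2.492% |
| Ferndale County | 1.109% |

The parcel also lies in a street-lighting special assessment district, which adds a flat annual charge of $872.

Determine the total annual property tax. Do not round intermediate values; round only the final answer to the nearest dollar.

Assessed value = $606,500 × 0.65 = $394,225
Regional Park District: ($394,225 − $147,000) × 0.0048 = $247,225 × 0.0048 = $1,186.68
Calderon Unified SD: $394,225 × 0.02492 = $9,824.087
Ferndale County: ($394,225 − $147,000) × 0.01109 = $247,225 × 0.01109 = $2,741.72525
Levies subtotal = $13,752.49225
Total = $13,752.49225 + $872 = $14,624.49225

$14,624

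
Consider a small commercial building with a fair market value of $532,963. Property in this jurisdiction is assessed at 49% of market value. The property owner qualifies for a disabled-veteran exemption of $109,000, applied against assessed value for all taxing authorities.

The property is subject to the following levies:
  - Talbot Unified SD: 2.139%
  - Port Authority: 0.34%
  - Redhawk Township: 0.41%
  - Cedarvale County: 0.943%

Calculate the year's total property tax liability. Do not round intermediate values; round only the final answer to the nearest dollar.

$5,830

Assessed value = $532,963 × 0.49 = $261,151.87
Taxable value = $261,151.87 − $109,000 = $152,151.87
Talbot Unified SD: $152,151.87 × 0.02139 = $3,254.5284993
Port Authority: $152,151.87 × 0.0034 = $517.316358
Redhawk Township: $152,151.87 × 0.0041 = $623.822667
Cedarvale County: $152,151.87 × 0.00943 = $1,434.7921341
Total = $3,254.5284993 + $517.316358 + $623.822667 + $1,434.7921341 = $5,830.4596584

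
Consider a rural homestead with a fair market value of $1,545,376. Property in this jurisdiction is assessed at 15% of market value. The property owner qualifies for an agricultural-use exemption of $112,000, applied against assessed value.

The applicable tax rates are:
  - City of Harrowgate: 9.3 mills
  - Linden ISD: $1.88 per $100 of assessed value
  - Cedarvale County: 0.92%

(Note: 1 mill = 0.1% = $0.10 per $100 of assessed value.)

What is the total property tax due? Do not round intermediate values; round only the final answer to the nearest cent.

$4,468.78

Assessed value = $1,545,376 × 0.15 = $231,806.4
Taxable value = $231,806.4 − $112,000 = $119,806.4
City of Harrowgate: $119,806.4 × 0.0093 = $1,114.19952
Linden ISD: $119,806.4 × 0.0188 = $2,252.36032
Cedarvale County: $119,806.4 × 0.0092 = $1,102.21888
Total = $4,468.77872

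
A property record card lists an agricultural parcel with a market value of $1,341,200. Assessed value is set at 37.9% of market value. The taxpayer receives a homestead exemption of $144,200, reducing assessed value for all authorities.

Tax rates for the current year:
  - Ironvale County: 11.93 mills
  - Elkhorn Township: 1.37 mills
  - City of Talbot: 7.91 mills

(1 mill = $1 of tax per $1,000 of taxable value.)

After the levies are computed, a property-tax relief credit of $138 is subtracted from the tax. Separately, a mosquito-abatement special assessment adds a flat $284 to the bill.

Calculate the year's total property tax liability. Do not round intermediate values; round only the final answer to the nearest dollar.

$7,869

Assessed value = $1,341,200 × 0.379 = $508,314.8
Taxable value = $508,314.8 − $144,200 = $364,114.8
Ironvale County: $364,114.8 × 0.01193 = $4,343.889564
Elkhorn Township: $364,114.8 × 0.00137 = $498.837276
City of Talbot: $364,114.8 × 0.00791 = $2,880.148068
Levies subtotal = $7,722.874908
After credit = $7,722.874908 − $138 = $7,584.874908
Total = $7,584.874908 + $284 = $7,868.874908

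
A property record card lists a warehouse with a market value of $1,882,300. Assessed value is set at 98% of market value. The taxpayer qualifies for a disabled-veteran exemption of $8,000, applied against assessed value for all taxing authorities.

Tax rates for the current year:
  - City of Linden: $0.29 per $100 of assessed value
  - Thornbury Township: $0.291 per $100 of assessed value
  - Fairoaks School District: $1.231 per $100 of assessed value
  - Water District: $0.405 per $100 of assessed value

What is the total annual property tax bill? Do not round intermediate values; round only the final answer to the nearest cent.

$40,718.62

Assessed value = $1,882,300 × 0.98 = $1,844,654
Taxable value = $1,844,654 − $8,000 = $1,836,654
City of Linden: $1,836,654 × 0.0029 = $5,326.2966
Thornbury Township: $1,836,654 × 0.00291 = $5,344.66314
Fairoaks School District: $1,836,654 × 0.01231 = $22,609.21074
Water District: $1,836,654 × 0.00405 = $7,438.4487
Total = $5,326.2966 + $5,344.66314 + $22,609.21074 + $7,438.4487 = $40,718.61918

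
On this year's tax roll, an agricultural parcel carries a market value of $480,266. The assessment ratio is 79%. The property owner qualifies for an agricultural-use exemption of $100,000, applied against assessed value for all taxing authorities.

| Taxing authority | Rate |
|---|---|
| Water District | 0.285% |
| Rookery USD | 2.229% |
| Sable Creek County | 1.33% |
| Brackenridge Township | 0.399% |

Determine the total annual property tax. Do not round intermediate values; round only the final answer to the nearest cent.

Assessed value = $480,266 × 0.79 = $379,410.14
Taxable value = $379,410.14 − $100,000 = $279,410.14
Water District: $279,410.14 × 0.00285 = $796.318899
Rookery USD: $279,410.14 × 0.02229 = $6,228.0520206
Sable Creek County: $279,410.14 × 0.0133 = $3,716.154862
Brackenridge Township: $279,410.14 × 0.00399 = $1,114.8464586
Total = $796.318899 + $6,228.0520206 + $3,716.154862 + $1,114.8464586 = $11,855.3722402

$11,855.37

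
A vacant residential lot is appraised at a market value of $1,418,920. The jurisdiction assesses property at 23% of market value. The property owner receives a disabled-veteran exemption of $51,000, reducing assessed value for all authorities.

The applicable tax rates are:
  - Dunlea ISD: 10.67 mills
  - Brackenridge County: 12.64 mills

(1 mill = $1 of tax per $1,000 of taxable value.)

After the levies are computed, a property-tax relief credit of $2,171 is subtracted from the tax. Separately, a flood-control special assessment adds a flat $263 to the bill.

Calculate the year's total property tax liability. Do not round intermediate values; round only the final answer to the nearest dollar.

$4,510

Assessed value = $1,418,920 × 0.23 = $326,351.6
Taxable value = $326,351.6 − $51,000 = $275,351.6
Dunlea ISD: $275,351.6 × 0.01067 = $2,938.001572
Brackenridge County: $275,351.6 × 0.01264 = $3,480.444224
Levies subtotal = $6,418.445796
After credit = $6,418.445796 − $2,171 = $4,247.445796
Total = $4,247.445796 + $263 = $4,510.445796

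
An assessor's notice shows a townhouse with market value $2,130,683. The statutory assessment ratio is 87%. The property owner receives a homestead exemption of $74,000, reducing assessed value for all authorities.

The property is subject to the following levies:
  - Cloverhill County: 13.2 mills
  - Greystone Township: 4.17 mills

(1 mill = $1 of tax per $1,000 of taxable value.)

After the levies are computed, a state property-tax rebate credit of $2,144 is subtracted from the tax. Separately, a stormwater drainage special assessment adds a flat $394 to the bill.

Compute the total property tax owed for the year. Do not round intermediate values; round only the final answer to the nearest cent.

Assessed value = $2,130,683 × 0.87 = $1,853,694.21
Taxable value = $1,853,694.21 − $74,000 = $1,779,694.21
Cloverhill County: $1,779,694.21 × 0.0132 = $23,491.963572
Greystone Township: $1,779,694.21 × 0.00417 = $7,421.3248557
Levies subtotal = $30,913.2884277
After credit = $30,913.2884277 − $2,144 = $28,769.2884277
Total = $28,769.2884277 + $394 = $29,163.2884277

$29,163.29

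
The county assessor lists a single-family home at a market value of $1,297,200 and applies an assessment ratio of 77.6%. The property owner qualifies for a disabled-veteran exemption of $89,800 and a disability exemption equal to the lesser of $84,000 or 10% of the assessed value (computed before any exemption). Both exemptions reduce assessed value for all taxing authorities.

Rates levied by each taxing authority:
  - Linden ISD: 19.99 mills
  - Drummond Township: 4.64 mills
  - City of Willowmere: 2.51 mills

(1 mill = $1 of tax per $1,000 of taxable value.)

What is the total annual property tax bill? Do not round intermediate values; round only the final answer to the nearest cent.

Assessed value = $1,297,200 × 0.776 = $1,006,627.2
Disability exemption = min($84,000, 10% × $1,006,627.2) = min($84,000, $100,662.72) = $84,000 (dollar cap binds)
Taxable value = $1,006,627.2 − $89,800 − $84,000 = $832,827.2
Linden ISD: $832,827.2 × 0.01999 = $16,648.215728
Drummond Township: $832,827.2 × 0.00464 = $3,864.318208
City of Willowmere: $832,827.2 × 0.00251 = $2,090.396272
Total = $22,602.930208

$22,602.93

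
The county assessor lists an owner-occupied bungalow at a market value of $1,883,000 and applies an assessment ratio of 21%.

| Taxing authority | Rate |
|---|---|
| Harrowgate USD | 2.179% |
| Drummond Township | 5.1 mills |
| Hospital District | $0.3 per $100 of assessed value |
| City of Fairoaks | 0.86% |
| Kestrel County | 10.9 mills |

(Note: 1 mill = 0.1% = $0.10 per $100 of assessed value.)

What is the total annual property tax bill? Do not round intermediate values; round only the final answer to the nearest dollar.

Assessed value = $1,883,000 × 0.21 = $395,430
Harrowgate USD: $395,430 × 0.02179 = $8,616.4197
Drummond Township: $395,430 × 0.0051 = $2,016.693
Hospital District: $395,430 × 0.003 = $1,186.29
City of Fairoaks: $395,430 × 0.0086 = $3,400.698
Kestrel County: $395,430 × 0.0109 = $4,310.187
Total = $19,530.2877

$19,530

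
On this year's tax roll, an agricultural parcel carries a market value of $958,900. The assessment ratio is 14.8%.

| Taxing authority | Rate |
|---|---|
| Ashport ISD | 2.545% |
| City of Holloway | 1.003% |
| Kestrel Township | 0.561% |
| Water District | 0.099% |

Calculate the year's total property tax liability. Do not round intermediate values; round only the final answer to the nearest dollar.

Assessed value = $958,900 × 0.148 = $141,917.2
Ashport ISD: $141,917.2 × 0.02545 = $3,611.79274
City of Holloway: $141,917.2 × 0.01003 = $1,423.429516
Kestrel Township: $141,917.2 × 0.00561 = $796.155492
Water District: $141,917.2 × 0.00099 = $140.498028
Total = $3,611.79274 + $1,423.429516 + $796.155492 + $140.498028 = $5,971.875776

$5,972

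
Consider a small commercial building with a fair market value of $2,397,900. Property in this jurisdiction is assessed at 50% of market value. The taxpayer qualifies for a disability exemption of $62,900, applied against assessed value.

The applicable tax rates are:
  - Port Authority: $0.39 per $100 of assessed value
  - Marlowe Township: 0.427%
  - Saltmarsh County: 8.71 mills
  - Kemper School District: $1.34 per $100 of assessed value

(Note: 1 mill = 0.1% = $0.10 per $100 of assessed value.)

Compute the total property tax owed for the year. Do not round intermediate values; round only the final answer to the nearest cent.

$34,399.59

Assessed value = $2,397,900 × 0.5 = $1,198,950
Taxable value = $1,198,950 − $62,900 = $1,136,050
Port Authority: $1,136,050 × 0.0039 = $4,430.595
Marlowe Township: $1,136,050 × 0.00427 = $4,850.9335
Saltmarsh County: $1,136,050 × 0.00871 = $9,894.9955
Kemper School District: $1,136,050 × 0.0134 = $15,223.07
Total = $34,399.594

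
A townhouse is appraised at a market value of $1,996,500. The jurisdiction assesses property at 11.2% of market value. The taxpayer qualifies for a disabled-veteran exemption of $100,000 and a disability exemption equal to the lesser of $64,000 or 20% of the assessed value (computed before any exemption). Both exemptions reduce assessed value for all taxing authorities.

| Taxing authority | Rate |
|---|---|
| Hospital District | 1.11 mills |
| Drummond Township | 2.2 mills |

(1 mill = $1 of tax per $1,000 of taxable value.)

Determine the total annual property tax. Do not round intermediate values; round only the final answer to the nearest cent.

$261.11

Assessed value = $1,996,500 × 0.112 = $223,608
Disability exemption = min($64,000, 20% × $223,608) = min($64,000, $44,721.6) = $44,721.6 (percentage binds)
Taxable value = $223,608 − $100,000 − $44,721.6 = $78,886.4
Hospital District: $78,886.4 × 0.00111 = $87.563904
Drummond Township: $78,886.4 × 0.0022 = $173.55008
Total = $261.113984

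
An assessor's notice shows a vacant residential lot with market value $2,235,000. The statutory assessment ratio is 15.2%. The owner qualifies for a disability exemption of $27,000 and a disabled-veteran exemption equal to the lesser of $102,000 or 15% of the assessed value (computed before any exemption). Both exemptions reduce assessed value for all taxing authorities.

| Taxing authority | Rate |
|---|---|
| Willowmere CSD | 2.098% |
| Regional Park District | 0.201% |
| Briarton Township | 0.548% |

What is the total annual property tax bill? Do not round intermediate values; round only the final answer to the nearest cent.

$7,452.36

Assessed value = $2,235,000 × 0.152 = $339,720
Disabled-veteran exemption = min($102,000, 15% × $339,720) = min($102,000, $50,958) = $50,958 (percentage binds)
Taxable value = $339,720 − $27,000 − $50,958 = $261,762
Willowmere CSD: $261,762 × 0.02098 = $5,491.76676
Regional Park District: $261,762 × 0.00201 = $526.14162
Briarton Township: $261,762 × 0.00548 = $1,434.45576
Total = $7,452.36414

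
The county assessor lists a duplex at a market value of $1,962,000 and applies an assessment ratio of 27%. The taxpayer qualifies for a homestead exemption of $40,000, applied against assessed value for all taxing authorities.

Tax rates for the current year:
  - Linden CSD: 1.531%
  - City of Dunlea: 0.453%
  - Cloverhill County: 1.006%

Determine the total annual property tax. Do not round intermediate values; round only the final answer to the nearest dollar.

Assessed value = $1,962,000 × 0.27 = $529,740
Taxable value = $529,740 − $40,000 = $489,740
Linden CSD: $489,740 × 0.01531 = $7,497.9194
City of Dunlea: $489,740 × 0.00453 = $2,218.5222
Cloverhill County: $489,740 × 0.01006 = $4,926.7844
Total = $7,497.9194 + $2,218.5222 + $4,926.7844 = $14,643.226

$14,643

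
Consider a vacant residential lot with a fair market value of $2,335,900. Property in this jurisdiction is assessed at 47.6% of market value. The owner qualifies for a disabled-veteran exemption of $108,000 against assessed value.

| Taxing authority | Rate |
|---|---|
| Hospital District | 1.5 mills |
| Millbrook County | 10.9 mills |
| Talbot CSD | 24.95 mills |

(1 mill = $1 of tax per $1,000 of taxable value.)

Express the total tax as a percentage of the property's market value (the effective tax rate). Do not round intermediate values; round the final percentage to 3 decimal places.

Assessed value = $2,335,900 × 0.476 = $1,111,888.4
Taxable value = $1,111,888.4 − $108,000 = $1,003,888.4
Hospital District: $1,003,888.4 × 0.0015 = $1,505.8326
Millbrook County: $1,003,888.4 × 0.0109 = $10,942.38356
Talbot CSD: $1,003,888.4 × 0.02495 = $25,047.01558
Total tax = $37,495.23174
Effective rate = $37,495.23174 ÷ $2,335,900 = 1.605% of market value

1.605%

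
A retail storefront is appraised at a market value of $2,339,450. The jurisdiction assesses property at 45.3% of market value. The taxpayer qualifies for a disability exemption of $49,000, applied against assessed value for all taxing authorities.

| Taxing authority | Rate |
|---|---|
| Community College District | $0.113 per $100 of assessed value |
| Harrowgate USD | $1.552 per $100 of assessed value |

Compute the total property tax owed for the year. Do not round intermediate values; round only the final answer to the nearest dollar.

Assessed value = $2,339,450 × 0.453 = $1,059,770.85
Taxable value = $1,059,770.85 − $49,000 = $1,010,770.85
Community College District: $1,010,770.85 × 0.00113 = $1,142.1710605
Harrowgate USD: $1,010,770.85 × 0.01552 = $15,687.163592
Total = $1,142.1710605 + $15,687.163592 = $16,829.3346525

$16,829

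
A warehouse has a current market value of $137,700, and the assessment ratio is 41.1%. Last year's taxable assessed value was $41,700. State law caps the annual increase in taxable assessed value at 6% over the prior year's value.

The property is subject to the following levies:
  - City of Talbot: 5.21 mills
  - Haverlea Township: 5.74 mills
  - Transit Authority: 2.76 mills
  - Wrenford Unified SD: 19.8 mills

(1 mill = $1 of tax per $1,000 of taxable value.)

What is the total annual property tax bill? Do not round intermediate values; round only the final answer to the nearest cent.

$1,481.21

Uncapped assessed value = $137,700 × 0.411 = $56,594.7
Cap limit = $41,700 × 1.06 = $44,202
Taxable assessed value = min($56,594.7, $44,202) = $44,202 (cap binds)
City of Talbot: $44,202 × 0.00521 = $230.29242
Haverlea Township: $44,202 × 0.00574 = $253.71948
Transit Authority: $44,202 × 0.00276 = $121.99752
Wrenford Unified SD: $44,202 × 0.0198 = $875.1996
Total = $1,481.20902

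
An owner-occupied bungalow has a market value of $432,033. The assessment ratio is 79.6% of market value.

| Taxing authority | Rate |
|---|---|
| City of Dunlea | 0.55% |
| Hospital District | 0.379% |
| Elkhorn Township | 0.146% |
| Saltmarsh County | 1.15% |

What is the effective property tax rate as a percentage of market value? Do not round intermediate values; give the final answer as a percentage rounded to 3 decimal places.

Assessed value = $432,033 × 0.796 = $343,898.268
City of Dunlea: $343,898.268 × 0.0055 = $1,891.440474
Hospital District: $343,898.268 × 0.00379 = $1,303.37443572
Elkhorn Township: $343,898.268 × 0.00146 = $502.09147128
Saltmarsh County: $343,898.268 × 0.0115 = $3,954.830082
Total tax = $7,651.736463
Effective rate = $7,651.736463 ÷ $432,033 = 1.771% of market value

1.771%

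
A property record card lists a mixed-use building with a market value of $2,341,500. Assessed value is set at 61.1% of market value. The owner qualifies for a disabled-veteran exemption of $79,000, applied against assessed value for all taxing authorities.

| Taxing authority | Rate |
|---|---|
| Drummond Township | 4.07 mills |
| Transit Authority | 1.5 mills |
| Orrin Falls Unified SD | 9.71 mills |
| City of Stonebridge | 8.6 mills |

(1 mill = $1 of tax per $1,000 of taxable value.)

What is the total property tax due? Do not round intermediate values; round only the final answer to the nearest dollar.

$32,278

Assessed value = $2,341,500 × 0.611 = $1,430,656.5
Taxable value = $1,430,656.5 − $79,000 = $1,351,656.5
Drummond Township: $1,351,656.5 × 0.00407 = $5,501.241955
Transit Authority: $1,351,656.5 × 0.0015 = $2,027.48475
Orrin Falls Unified SD: $1,351,656.5 × 0.00971 = $13,124.584615
City of Stonebridge: $1,351,656.5 × 0.0086 = $11,624.2459
Total = $5,501.241955 + $2,027.48475 + $13,124.584615 + $11,624.2459 = $32,277.55722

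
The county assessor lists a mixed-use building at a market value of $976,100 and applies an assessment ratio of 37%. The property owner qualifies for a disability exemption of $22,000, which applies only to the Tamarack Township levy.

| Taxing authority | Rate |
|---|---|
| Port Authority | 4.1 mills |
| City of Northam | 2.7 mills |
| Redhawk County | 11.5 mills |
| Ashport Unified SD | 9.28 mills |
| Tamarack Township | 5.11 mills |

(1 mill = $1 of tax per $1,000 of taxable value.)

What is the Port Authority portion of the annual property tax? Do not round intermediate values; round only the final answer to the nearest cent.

Assessed value = $976,100 × 0.37 = $361,157
Port Authority taxable value = $361,157 (exemption does not apply)
Port Authority levy = $361,157 × 0.0041 = $1,480.7437

$1,480.74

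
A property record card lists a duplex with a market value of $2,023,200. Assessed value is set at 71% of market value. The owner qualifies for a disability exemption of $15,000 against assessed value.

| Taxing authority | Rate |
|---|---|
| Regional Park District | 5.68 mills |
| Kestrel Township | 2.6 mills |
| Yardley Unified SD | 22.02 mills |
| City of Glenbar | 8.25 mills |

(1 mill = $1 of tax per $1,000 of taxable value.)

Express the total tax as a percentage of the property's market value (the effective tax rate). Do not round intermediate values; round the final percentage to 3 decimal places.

Assessed value = $2,023,200 × 0.71 = $1,436,472
Taxable value = $1,436,472 − $15,000 = $1,421,472
Regional Park District: $1,421,472 × 0.00568 = $8,073.96096
Kestrel Township: $1,421,472 × 0.0026 = $3,695.8272
Yardley Unified SD: $1,421,472 × 0.02202 = $31,300.81344
City of Glenbar: $1,421,472 × 0.00825 = $11,727.144
Total tax = $54,797.7456
Effective rate = $54,797.7456 ÷ $2,023,200 = 2.708% of market value

2.708%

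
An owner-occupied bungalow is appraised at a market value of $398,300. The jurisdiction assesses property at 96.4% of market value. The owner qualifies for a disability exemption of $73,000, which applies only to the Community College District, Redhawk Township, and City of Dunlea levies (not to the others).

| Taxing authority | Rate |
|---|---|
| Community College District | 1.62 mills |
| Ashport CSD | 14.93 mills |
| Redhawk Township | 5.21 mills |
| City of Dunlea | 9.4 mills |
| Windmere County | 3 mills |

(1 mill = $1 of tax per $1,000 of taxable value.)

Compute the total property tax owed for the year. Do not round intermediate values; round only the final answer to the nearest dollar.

$11,931

Assessed value = $398,300 × 0.964 = $383,961.2
Community College District: ($383,961.2 − $73,000) × 0.00162 = $310,961.2 × 0.00162 = $503.757144
Ashport CSD: $383,961.2 × 0.01493 = $5,732.540716
Redhawk Township: ($383,961.2 − $73,000) × 0.00521 = $310,961.2 × 0.00521 = $1,620.107852
City of Dunlea: ($383,961.2 − $73,000) × 0.0094 = $310,961.2 × 0.0094 = $2,923.03528
Windmere County: $383,961.2 × 0.003 = $1,151.8836
Total = $11,931.324592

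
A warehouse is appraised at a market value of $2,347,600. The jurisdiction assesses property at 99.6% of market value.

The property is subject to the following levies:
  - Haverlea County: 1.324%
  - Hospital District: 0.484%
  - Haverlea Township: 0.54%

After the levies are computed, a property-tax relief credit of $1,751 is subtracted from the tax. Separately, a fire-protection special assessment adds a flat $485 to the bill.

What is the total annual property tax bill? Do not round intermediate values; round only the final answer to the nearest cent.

$53,635.16

Assessed value = $2,347,600 × 0.996 = $2,338,209.6
Haverlea County: $2,338,209.6 × 0.01324 = $30,957.895104
Hospital District: $2,338,209.6 × 0.00484 = $11,316.934464
Haverlea Township: $2,338,209.6 × 0.0054 = $12,626.33184
Levies subtotal = $54,901.161408
After credit = $54,901.161408 − $1,751 = $53,150.161408
Total = $53,150.161408 + $485 = $53,635.161408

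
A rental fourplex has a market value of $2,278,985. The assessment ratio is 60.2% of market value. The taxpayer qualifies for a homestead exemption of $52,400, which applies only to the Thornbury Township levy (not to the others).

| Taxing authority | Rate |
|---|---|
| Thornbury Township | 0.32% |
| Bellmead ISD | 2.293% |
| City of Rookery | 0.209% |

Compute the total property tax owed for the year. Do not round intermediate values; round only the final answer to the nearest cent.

Assessed value = $2,278,985 × 0.602 = $1,371,948.97
Thornbury Township: ($1,371,948.97 − $52,400) × 0.0032 = $1,319,548.97 × 0.0032 = $4,222.556704
Bellmead ISD: $1,371,948.97 × 0.02293 = $31,458.7898821
City of Rookery: $1,371,948.97 × 0.00209 = $2,867.3733473
Total = $38,548.7199334

$38,548.72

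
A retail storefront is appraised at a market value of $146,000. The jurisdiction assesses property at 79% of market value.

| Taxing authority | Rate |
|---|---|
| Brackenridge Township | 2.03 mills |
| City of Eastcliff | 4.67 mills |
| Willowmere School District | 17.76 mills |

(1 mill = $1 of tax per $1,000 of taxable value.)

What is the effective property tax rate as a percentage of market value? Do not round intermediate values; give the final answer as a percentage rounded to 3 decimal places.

Assessed value = $146,000 × 0.79 = $115,340
Brackenridge Township: $115,340 × 0.00203 = $234.1402
City of Eastcliff: $115,340 × 0.00467 = $538.6378
Willowmere School District: $115,340 × 0.01776 = $2,048.4384
Total tax = $2,821.2164
Effective rate = $2,821.2164 ÷ $146,000 = 1.932% of market value

1.932%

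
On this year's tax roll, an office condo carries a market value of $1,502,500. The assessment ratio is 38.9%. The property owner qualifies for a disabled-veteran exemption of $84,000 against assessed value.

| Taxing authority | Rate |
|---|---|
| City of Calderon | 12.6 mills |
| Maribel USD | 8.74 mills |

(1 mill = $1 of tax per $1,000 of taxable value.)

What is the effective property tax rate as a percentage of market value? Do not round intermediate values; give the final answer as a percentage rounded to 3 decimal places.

Assessed value = $1,502,500 × 0.389 = $584,472.5
Taxable value = $584,472.5 − $84,000 = $500,472.5
City of Calderon: $500,472.5 × 0.0126 = $6,305.9535
Maribel USD: $500,472.5 × 0.00874 = $4,374.12965
Total tax = $10,680.08315
Effective rate = $10,680.08315 ÷ $1,502,500 = 0.711% of market value

0.711%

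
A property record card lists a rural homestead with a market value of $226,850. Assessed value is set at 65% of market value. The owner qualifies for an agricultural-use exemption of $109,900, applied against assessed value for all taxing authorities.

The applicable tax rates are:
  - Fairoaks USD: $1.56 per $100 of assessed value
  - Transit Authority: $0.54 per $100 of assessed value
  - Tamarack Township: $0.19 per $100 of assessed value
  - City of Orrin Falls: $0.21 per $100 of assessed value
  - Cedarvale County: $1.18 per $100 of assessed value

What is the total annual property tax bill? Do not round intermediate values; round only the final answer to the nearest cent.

$1,381.93

Assessed value = $226,850 × 0.65 = $147,452.5
Taxable value = $147,452.5 − $109,900 = $37,552.5
Fairoaks USD: $37,552.5 × 0.0156 = $585.819
Transit Authority: $37,552.5 × 0.0054 = $202.7835
Tamarack Township: $37,552.5 × 0.0019 = $71.34975
City of Orrin Falls: $37,552.5 × 0.0021 = $78.86025
Cedarvale County: $37,552.5 × 0.0118 = $443.1195
Total = $585.819 + $202.7835 + $71.34975 + $78.86025 + $443.1195 = $1,381.932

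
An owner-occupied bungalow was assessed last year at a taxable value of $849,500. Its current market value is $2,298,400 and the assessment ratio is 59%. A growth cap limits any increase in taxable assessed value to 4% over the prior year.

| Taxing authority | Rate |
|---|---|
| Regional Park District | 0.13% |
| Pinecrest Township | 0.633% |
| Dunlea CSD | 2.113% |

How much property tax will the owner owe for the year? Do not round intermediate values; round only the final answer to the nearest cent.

$25,408.88

Uncapped assessed value = $2,298,400 × 0.59 = $1,356,056
Cap limit = $849,500 × 1.04 = $883,480
Taxable assessed value = min($1,356,056, $883,480) = $883,480 (cap binds)
Regional Park District: $883,480 × 0.0013 = $1,148.524
Pinecrest Township: $883,480 × 0.00633 = $5,592.4284
Dunlea CSD: $883,480 × 0.02113 = $18,667.9324
Total = $25,408.8848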